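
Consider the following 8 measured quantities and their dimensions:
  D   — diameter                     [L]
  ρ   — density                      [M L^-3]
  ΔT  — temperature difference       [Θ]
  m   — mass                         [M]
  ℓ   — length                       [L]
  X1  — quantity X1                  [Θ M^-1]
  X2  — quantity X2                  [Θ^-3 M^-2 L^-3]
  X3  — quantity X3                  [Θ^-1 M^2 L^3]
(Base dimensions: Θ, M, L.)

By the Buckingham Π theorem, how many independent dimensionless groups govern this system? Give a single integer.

5

Dimensional matrix (Θ×M×L by D×ρ×ΔT×m×ℓ×X1×X2×X3):
  Θ: [ 0  0  1  0  0  1 -3 -1]
  M: [ 0  1  0  1  0 -1 -2  2]
  L: [ 1 -3  0  0  1  0 -3  3]
RREF → pivots at {D,ρ,ΔT} ⇒ r = 3
n=8, r=3 ⇒ 5 dimensionless groups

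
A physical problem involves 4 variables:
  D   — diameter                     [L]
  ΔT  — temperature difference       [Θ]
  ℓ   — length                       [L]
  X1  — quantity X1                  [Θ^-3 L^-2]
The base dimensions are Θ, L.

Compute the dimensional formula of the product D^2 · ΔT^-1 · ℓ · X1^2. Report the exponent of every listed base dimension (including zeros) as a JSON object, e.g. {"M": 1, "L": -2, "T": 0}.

Exponent matrix [Θ,L] × [D,ΔT,ℓ,X1]:
  Θ: [ 0  1  0 -3]
  L: [ 1  0  1 -2]
  [Θ]: (2)·0+(-1)·1+(1)·0+(2)·-3 = -7
  [L]: (2)·1+(-1)·0+(1)·1+(2)·-2 = -1
⇒ Θ^-7 L^-1

{"Θ": -7, "L": -1}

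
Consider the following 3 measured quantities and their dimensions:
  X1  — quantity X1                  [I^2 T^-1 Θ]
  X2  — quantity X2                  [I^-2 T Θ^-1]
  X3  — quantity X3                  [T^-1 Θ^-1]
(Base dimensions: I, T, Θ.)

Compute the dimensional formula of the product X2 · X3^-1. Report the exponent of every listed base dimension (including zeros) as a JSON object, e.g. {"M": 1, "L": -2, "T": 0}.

{"I": -2, "T": 2, "Θ": 0}

Dimensional matrix (I×T×Θ by X1×X2×X3):
  I: [ 2 -2  0]
  T: [-1  1 -1]
  Θ: [ 1 -1 -1]
  [I]: (1)·-2+(-1)·0 = -2
  [T]: (1)·1+(-1)·-1 = 2
  [Θ]: (1)·-1+(-1)·-1 = 0
⇒ I^-2 T^2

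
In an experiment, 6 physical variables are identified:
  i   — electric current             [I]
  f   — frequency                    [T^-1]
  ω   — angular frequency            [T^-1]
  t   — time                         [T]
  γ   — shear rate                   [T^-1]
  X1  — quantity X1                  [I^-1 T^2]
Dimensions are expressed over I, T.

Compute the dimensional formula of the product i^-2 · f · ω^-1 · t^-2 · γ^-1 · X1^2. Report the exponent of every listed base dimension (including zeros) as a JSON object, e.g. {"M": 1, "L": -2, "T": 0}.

{"I": -4, "T": 3}

Exponent matrix [I,T] × [i,f,ω,t,γ,X1]:
  I: [ 1  0  0  0  0 -1]
  T: [ 0 -1 -1  1 -1  2]
  [I]: (-2)·1+(1)·0+(-1)·0+(-2)·0+(-1)·0+(2)·-1 = -4
  [T]: (-2)·0+(1)·-1+(-1)·-1+(-2)·1+(-1)·-1+(2)·2 = 3
⇒ I^-4 T^3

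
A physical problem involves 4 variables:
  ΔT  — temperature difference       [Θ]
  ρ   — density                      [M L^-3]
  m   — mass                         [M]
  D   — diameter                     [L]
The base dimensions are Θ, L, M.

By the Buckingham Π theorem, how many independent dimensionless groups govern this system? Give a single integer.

Write exponents as rows Θ,L,M / cols ΔT,ρ,m,D:
  Θ: [ 1  0  0  0]
  L: [ 0 -3  0  1]
  M: [ 0  1  1  0]
Echelon form has 3 nonzero rows (pivots: ΔT,ρ,m)
Π count = n − r = 4 − 3 = 1

1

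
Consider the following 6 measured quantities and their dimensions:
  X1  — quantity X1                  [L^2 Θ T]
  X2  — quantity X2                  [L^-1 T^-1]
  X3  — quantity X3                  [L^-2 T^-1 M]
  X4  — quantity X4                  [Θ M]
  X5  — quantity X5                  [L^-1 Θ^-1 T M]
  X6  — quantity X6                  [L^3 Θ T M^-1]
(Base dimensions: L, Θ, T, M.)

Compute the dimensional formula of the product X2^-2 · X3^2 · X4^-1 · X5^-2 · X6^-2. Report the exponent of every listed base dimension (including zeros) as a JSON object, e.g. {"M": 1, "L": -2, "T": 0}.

{"L": -6, "Θ": -1, "T": -4, "M": 1}

Write exponents as rows L,Θ,T,M / cols X1,X2,X3,X4,X5,X6:
  L: [ 2 -1 -2  0 -1  3]
  Θ: [ 1  0  0  1 -1  1]
  T: [ 1 -1 -1  0  1  1]
  M: [ 0  0  1  1  1 -1]
  [L]: (-2)·-1+(2)·-2+(-1)·0+(-2)·-1+(-2)·3 = -6
  [Θ]: (-2)·0+(2)·0+(-1)·1+(-2)·-1+(-2)·1 = -1
  [T]: (-2)·-1+(2)·-1+(-1)·0+(-2)·1+(-2)·1 = -4
  [M]: (-2)·0+(2)·1+(-1)·1+(-2)·1+(-2)·-1 = 1
⇒ L^-6 Θ^-1 T^-4 M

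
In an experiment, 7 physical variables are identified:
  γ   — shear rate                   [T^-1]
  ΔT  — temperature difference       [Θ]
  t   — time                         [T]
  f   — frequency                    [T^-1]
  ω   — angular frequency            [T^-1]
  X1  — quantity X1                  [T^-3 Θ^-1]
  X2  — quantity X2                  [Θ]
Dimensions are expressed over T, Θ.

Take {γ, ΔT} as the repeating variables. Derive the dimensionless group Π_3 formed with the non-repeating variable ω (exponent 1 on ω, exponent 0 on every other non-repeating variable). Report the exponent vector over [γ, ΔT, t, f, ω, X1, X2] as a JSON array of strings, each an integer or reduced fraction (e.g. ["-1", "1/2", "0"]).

Dimensional matrix (T×Θ by γ×ΔT×t×f×ω×X1×X2):
  T: [-1  0  1 -1 -1 -3  0]
  Θ: [ 0  1  0  0  0 -1  1]
Echelon form has 2 nonzero rows (pivots: γ,ΔT)
Pivot set = {γ,ΔT}, free = {t,f,ω,X1,X2}
RREF:
  r0: [   1    0   -1    1    1    3    0]
  r1: [   0    1    0    0    0   -1    1]
Fix exponent of ω at 1, t at 0, f at 0, X1 at 0, X2 at 0; solve each RREF row for its pivot's exponent:
  r0: exp(γ) + (1)·1 = 0 ⇒ exp(γ) = -1
  r1: exp(ΔT) + (0)·1 = 0 ⇒ exp(ΔT) = 0
Π_3 = γ^-1 · ω

["-1", "0", "0", "0", "1", "0", "0"]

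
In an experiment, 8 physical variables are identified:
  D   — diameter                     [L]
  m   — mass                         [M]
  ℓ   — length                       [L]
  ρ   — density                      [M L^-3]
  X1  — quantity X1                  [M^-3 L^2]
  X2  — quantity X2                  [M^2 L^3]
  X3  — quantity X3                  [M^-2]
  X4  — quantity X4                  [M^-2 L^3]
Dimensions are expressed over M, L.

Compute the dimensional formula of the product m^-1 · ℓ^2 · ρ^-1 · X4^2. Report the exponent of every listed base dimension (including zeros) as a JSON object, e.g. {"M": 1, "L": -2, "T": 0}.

{"M": -6, "L": 11}

Dimensional matrix (M×L by D×m×ℓ×ρ×X1×X2×X3×X4):
  M: [ 0  1  0  1 -3  2 -2 -2]
  L: [ 1  0  1 -3  2  3  0  3]
  [M]: (-1)·1+(2)·0+(-1)·1+(2)·-2 = -6
  [L]: (-1)·0+(2)·1+(-1)·-3+(2)·3 = 11
⇒ M^-6 L^11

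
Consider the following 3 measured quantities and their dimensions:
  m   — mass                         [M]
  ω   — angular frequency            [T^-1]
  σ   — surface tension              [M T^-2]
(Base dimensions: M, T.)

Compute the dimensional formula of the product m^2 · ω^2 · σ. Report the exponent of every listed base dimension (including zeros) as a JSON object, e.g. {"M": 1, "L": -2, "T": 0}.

{"M": 3, "T": -4}

Write exponents as rows M,T / cols m,ω,σ:
  M: [ 1  0  1]
  T: [ 0 -1 -2]
  [M]: (2)·1+(2)·0+(1)·1 = 3
  [T]: (2)·0+(2)·-1+(1)·-2 = -4
⇒ M^3 T^-4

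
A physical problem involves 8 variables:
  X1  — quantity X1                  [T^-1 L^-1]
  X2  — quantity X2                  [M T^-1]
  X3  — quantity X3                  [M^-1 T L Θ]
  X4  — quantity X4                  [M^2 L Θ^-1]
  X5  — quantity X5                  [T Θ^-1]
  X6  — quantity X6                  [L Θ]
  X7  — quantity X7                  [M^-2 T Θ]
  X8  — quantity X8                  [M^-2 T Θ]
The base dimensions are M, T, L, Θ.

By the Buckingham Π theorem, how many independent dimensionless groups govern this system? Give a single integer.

Exponent matrix [M,T,L,Θ] × [X1,X2,X3,X4,X5,X6,X7,X8]:
  M: [ 0  1 -1  2  0  0 -2 -2]
  T: [-1 -1  1  0  1  0  1  1]
  L: [-1  0  1  1  0  1  0  0]
  Θ: [ 0  0  1 -1 -1  1  1  1]
RREF → pivots at {X1,X2,X3} ⇒ r = 3
n=8, r=3 ⇒ 5 dimensionless groups

5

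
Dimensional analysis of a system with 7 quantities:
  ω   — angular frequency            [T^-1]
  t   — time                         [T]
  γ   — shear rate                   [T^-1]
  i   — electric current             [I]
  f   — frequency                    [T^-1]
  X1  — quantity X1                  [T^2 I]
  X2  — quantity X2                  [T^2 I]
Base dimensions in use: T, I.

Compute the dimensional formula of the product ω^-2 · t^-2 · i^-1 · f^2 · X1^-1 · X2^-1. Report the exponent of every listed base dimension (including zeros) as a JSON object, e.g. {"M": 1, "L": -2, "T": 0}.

{"T": -6, "I": -3}

Write exponents as rows T,I / cols ω,t,γ,i,f,X1,X2:
  T: [-1  1 -1  0 -1  2  2]
  I: [ 0  0  0  1  0  1  1]
  [T]: (-2)·-1+(-2)·1+(-1)·0+(2)·-1+(-1)·2+(-1)·2 = -6
  [I]: (-2)·0+(-2)·0+(-1)·1+(2)·0+(-1)·1+(-1)·1 = -3
⇒ T^-6 I^-3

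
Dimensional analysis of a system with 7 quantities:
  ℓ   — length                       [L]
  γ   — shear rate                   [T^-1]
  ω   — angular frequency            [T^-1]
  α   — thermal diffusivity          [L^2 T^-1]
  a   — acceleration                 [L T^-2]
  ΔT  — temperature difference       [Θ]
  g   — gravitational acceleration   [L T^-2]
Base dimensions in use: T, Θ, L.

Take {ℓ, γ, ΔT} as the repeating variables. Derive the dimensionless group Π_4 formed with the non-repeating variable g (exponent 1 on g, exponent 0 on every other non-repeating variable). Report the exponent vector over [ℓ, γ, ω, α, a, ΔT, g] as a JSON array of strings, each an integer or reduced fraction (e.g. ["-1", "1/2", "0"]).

["-1", "-2", "0", "0", "0", "0", "1"]

Exponent matrix [T,Θ,L] × [ℓ,γ,ω,α,a,ΔT,g]:
  T: [ 0 -1 -1 -1 -2  0 -2]
  Θ: [ 0  0  0  0  0  1  0]
  L: [ 1  0  0  2  1  0  1]
Echelon form has 3 nonzero rows (pivots: ℓ,γ,ΔT)
Pivot set = {ℓ,γ,ΔT}, free = {ω,α,a,g}
RREF:
  r0: [   1    0    0    2    1    0    1]
  r1: [   0    1    1    1    2    0    2]
  r2: [   0    0    0    0    0    1    0]
Fix exponent of g at 1, ω at 0, α at 0, a at 0; solve each RREF row for its pivot's exponent:
  r0: exp(ℓ) + (1)·1 = 0 ⇒ exp(ℓ) = -1
  r1: exp(γ) + (2)·1 = 0 ⇒ exp(γ) = -2
  r2: exp(ΔT) + (0)·1 = 0 ⇒ exp(ΔT) = 0
Π_4 = ℓ^-1 · γ^-2 · g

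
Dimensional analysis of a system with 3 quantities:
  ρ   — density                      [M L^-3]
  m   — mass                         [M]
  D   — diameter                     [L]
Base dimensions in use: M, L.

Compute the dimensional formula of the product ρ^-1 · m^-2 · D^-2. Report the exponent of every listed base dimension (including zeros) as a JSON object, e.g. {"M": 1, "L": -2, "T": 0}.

Dimensional matrix (M×L by ρ×m×D):
  M: [ 1  1  0]
  L: [-3  0  1]
  [M]: (-1)·1+(-2)·1+(-2)·0 = -3
  [L]: (-1)·-3+(-2)·0+(-2)·1 = 1
⇒ M^-3 L

{"M": -3, "L": 1}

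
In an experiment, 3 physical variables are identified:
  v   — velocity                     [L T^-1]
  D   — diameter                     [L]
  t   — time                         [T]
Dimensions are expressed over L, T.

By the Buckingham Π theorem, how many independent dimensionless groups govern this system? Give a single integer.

Dimensional matrix (L×T by v×D×t):
  L: [ 1  1  0]
  T: [-1  0  1]
Row reduction gives pivot columns v,D; rank = 2
Π count = n − r = 3 − 2 = 1

1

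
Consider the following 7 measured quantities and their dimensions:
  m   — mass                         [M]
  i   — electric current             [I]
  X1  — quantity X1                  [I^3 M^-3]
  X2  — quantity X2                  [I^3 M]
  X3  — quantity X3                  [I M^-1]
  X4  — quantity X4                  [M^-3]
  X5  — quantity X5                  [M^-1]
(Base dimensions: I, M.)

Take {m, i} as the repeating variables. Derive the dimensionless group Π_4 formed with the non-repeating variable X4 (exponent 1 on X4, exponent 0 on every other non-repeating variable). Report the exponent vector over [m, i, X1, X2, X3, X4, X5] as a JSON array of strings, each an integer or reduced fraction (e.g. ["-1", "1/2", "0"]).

Write exponents as rows I,M / cols m,i,X1,X2,X3,X4,X5:
  I: [ 0  1  3  3  1  0  0]
  M: [ 1  0 -3  1 -1 -3 -1]
Echelon form has 2 nonzero rows (pivots: m,i)
Repeat: m,i; free: X1,X2,X3,X4,X5
RREF:
  r0: [   1    0   -3    1   -1   -3   -1]
  r1: [   0    1    3    3    1    0    0]
Fix exponent of X4 at 1, X1 at 0, X2 at 0, X3 at 0, X5 at 0; solve each RREF row for its pivot's exponent:
  r0: exp(m) + (-3)·1 = 0 ⇒ exp(m) = 3
  r1: exp(i) + (0)·1 = 0 ⇒ exp(i) = 0
Π_4 = m^3 · X4

["3", "0", "0", "0", "0", "1", "0"]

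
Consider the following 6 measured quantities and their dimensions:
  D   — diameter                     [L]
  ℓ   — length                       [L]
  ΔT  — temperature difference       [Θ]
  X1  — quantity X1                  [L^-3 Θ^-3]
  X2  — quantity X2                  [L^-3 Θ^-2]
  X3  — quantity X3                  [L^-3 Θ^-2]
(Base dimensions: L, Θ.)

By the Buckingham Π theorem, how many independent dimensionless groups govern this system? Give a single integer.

Write exponents as rows L,Θ / cols D,ℓ,ΔT,X1,X2,X3:
  L: [ 1  1  0 -3 -3 -3]
  Θ: [ 0  0  1 -3 -2 -2]
Row reduction gives pivot columns D,ΔT; rank = 2
Π count = n − r = 6 − 2 = 4

4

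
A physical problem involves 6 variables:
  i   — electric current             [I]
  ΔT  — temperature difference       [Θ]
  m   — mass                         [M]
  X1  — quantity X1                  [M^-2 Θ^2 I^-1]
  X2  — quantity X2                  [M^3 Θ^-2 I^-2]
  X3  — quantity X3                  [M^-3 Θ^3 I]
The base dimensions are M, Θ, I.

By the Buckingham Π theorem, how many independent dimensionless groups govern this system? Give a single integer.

Write exponents as rows M,Θ,I / cols i,ΔT,m,X1,X2,X3:
  M: [ 0  0  1 -2  3 -3]
  Θ: [ 0  1  0  2 -2  3]
  I: [ 1  0  0 -1 -2  1]
RREF → pivots at {i,ΔT,m} ⇒ r = 3
Π count = n − r = 6 − 3 = 3

3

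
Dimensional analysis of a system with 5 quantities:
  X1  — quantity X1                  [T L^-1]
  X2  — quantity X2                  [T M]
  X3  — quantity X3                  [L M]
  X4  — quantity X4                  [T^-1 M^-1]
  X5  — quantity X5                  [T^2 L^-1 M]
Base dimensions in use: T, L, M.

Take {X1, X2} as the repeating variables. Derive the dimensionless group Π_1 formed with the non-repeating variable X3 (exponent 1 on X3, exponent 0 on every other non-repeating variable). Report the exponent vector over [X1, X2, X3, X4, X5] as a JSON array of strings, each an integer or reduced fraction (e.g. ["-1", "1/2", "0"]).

Dimensional matrix (T×L×M by X1×X2×X3×X4×X5):
  T: [ 1  1  0 -1  2]
  L: [-1  0  1  0 -1]
  M: [ 0  1  1 -1  1]
RREF → pivots at {X1,X2} ⇒ r = 2
Repeat: X1,X2; free: X3,X4,X5
RREF:
  r0: [   1    0   -1    0    1]
  r1: [   0    1    1   -1    1]
  r2: [   0    0    0    0    0]
Fix exponent of X3 at 1, X4 at 0, X5 at 0; solve each RREF row for its pivot's exponent:
  r0: exp(X1) + (-1)·1 = 0 ⇒ exp(X1) = 1
  r1: exp(X2) + (1)·1 = 0 ⇒ exp(X2) = -1
Π_1 = X1 · X2^-1 · X3

["1", "-1", "1", "0", "0"]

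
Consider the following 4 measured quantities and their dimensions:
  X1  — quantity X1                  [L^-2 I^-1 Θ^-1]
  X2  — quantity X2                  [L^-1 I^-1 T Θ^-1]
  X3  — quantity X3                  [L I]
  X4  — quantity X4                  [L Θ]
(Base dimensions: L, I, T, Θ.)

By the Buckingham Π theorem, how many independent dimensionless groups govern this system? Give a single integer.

Exponent matrix [L,I,T,Θ] × [X1,X2,X3,X4]:
  L: [-2 -1  1  1]
  I: [-1 -1  1  0]
  T: [ 0  1  0  0]
  Θ: [-1 -1  0  1]
RREF → pivots at {X1,X2,X3} ⇒ r = 3
4 vars − rank 3 = 1 Π group

1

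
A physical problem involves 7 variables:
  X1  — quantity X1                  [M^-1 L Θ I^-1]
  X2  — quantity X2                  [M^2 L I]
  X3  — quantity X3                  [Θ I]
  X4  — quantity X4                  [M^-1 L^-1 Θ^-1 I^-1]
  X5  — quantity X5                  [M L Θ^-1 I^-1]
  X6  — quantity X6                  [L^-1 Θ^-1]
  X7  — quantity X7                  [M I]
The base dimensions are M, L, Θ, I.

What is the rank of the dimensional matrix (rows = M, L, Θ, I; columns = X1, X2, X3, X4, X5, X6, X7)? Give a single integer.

Write exponents as rows M,L,Θ,I / cols X1,X2,X3,X4,X5,X6,X7:
  M: [-1  2  0 -1  1  0  1]
  L: [ 1  1  0 -1  1 -1  0]
  Θ: [ 1  0  1 -1 -1 -1  0]
  I: [-1  1  1 -1 -1  0  1]
RREF → pivots at {X1,X2,X3} ⇒ r = 3

3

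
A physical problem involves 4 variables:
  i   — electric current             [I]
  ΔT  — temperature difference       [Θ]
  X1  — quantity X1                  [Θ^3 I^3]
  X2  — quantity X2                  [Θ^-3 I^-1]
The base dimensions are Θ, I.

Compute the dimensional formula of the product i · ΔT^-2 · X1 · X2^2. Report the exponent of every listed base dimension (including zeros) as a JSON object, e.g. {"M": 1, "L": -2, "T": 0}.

Dimensional matrix (Θ×I by i×ΔT×X1×X2):
  Θ: [ 0  1  3 -3]
  I: [ 1  0  3 -1]
  [Θ]: (1)·0+(-2)·1+(1)·3+(2)·-3 = -5
  [I]: (1)·1+(-2)·0+(1)·3+(2)·-1 = 2
⇒ Θ^-5 I^2

{"Θ": -5, "I": 2}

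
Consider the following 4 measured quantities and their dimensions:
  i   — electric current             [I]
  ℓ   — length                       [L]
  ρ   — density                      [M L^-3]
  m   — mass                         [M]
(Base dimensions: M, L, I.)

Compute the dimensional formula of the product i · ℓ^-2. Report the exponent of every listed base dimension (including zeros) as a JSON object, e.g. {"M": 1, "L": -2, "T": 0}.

{"M": 0, "L": -2, "I": 1}

Exponent matrix [M,L,I] × [i,ℓ,ρ,m]:
  M: [ 0  0  1  1]
  L: [ 0  1 -3  0]
  I: [ 1  0  0  0]
  [M]: (1)·0+(-2)·0 = 0
  [L]: (1)·0+(-2)·1 = -2
  [I]: (1)·1+(-2)·0 = 1
⇒ L^-2 I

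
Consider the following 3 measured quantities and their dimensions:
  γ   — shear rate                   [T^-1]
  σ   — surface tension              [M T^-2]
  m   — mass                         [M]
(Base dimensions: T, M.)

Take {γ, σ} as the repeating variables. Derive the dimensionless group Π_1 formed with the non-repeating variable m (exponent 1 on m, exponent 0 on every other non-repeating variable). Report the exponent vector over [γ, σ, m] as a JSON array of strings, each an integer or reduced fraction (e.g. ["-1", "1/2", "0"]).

["2", "-1", "1"]

Dimensional matrix (T×M by γ×σ×m):
  T: [-1 -2  0]
  M: [ 0  1  1]
Row reduction gives pivot columns γ,σ; rank = 2
Pivot set = {γ,σ}, free = {m}
RREF:
  r0: [   1    0   -2]
  r1: [   0    1    1]
Fix exponent of m at 1; solve each RREF row for its pivot's exponent:
  r0: exp(γ) + (-2)·1 = 0 ⇒ exp(γ) = 2
  r1: exp(σ) + (1)·1 = 0 ⇒ exp(σ) = -1
Π_1 = γ^2 · σ^-1 · m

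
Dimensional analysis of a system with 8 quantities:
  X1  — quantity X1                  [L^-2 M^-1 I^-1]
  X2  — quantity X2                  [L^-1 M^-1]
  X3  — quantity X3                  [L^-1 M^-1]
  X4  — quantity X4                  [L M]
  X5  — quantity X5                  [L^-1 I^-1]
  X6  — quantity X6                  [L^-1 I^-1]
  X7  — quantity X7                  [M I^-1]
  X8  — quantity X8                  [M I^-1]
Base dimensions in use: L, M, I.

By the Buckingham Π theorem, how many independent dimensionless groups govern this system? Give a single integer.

6

Write exponents as rows L,M,I / cols X1,X2,X3,X4,X5,X6,X7,X8:
  L: [-2 -1 -1  1 -1 -1  0  0]
  M: [-1 -1 -1  1  0  0  1  1]
  I: [-1  0  0  0 -1 -1 -1 -1]
Row reduction gives pivot columns X1,X2; rank = 2
Π count = n − r = 8 − 2 = 6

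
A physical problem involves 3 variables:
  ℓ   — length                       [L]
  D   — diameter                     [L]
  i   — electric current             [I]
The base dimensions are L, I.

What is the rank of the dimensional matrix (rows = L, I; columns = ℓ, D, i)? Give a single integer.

2

Dimensional matrix (L×I by ℓ×D×i):
  L: [ 1  1  0]
  I: [ 0  0  1]
Row reduction gives pivot columns ℓ,i; rank = 2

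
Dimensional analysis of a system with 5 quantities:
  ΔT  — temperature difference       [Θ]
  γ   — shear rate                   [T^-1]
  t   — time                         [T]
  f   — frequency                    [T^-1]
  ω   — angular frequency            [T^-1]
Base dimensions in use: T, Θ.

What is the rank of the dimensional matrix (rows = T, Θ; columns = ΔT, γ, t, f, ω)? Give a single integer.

Write exponents as rows T,Θ / cols ΔT,γ,t,f,ω:
  T: [ 0 -1  1 -1 -1]
  Θ: [ 1  0  0  0  0]
Row reduction gives pivot columns ΔT,γ; rank = 2

2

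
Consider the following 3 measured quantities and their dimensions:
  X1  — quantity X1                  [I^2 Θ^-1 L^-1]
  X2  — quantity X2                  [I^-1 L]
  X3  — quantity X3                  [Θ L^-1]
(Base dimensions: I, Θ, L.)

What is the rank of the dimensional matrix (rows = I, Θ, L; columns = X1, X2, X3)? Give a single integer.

2

Exponent matrix [I,Θ,L] × [X1,X2,X3]:
  I: [ 2 -1  0]
  Θ: [-1  0  1]
  L: [-1  1 -1]
RREF → pivots at {X1,X2} ⇒ r = 2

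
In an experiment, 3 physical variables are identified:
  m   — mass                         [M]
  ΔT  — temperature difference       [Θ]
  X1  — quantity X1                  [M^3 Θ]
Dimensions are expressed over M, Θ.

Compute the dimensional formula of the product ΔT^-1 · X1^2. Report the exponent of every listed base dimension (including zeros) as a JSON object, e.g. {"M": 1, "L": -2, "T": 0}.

Dimensional matrix (M×Θ by m×ΔT×X1):
  M: [ 1  0  3]
  Θ: [ 0  1  1]
  [M]: (-1)·0+(2)·3 = 6
  [Θ]: (-1)·1+(2)·1 = 1
⇒ M^6 Θ

{"M": 6, "Θ": 1}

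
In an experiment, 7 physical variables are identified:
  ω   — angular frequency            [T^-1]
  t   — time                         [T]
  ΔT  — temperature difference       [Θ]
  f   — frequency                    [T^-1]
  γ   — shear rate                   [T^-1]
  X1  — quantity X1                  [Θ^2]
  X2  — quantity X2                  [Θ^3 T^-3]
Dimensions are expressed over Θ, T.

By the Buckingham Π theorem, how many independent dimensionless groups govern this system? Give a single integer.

Exponent matrix [Θ,T] × [ω,t,ΔT,f,γ,X1,X2]:
  Θ: [ 0  0  1  0  0  2  3]
  T: [-1  1  0 -1 -1  0 -3]
Row reduction gives pivot columns ω,ΔT; rank = 2
7 vars − rank 2 = 5 Π groups

5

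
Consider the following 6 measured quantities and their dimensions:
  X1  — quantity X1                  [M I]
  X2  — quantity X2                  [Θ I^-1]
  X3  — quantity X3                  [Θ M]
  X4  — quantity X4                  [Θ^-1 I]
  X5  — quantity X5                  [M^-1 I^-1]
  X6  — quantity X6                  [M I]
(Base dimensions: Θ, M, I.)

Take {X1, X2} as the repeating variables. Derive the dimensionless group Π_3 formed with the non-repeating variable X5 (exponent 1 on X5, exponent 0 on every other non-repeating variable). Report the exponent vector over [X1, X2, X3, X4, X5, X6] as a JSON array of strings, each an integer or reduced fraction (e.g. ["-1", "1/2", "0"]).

Exponent matrix [Θ,M,I] × [X1,X2,X3,X4,X5,X6]:
  Θ: [ 0  1  1 -1  0  0]
  M: [ 1  0  1  0 -1  1]
  I: [ 1 -1  0  1 -1  1]
Row reduction gives pivot columns X1,X2; rank = 2
Pivot set = {X1,X2}, free = {X3,X4,X5,X6}
RREF:
  r0: [   1    0    1    0   -1    1]
  r1: [   0    1    1   -1    0    0]
  r2: [   0    0    0    0    0    0]
Fix exponent of X5 at 1, X3 at 0, X4 at 0, X6 at 0; solve each RREF row for its pivot's exponent:
  r0: exp(X1) + (-1)·1 = 0 ⇒ exp(X1) = 1
  r1: exp(X2) + (0)·1 = 0 ⇒ exp(X2) = 0
Π_3 = X1 · X5

["1", "0", "0", "0", "1", "0"]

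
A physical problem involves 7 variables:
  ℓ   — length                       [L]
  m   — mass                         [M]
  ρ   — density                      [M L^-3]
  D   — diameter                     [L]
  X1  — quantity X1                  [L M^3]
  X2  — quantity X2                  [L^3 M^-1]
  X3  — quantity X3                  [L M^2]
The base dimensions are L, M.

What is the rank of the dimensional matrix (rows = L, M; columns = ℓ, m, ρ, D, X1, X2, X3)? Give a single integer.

2

Dimensional matrix (L×M by ℓ×m×ρ×D×X1×X2×X3):
  L: [ 1  0 -3  1  1  3  1]
  M: [ 0  1  1  0  3 -1  2]
RREF → pivots at {ℓ,m} ⇒ r = 2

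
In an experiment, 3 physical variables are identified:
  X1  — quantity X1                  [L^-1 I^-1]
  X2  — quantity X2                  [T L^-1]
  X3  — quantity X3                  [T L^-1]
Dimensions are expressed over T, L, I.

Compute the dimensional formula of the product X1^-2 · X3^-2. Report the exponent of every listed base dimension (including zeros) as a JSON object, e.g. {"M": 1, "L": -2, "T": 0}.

{"T": -2, "L": 4, "I": 2}

Dimensional matrix (T×L×I by X1×X2×X3):
  T: [ 0  1  1]
  L: [-1 -1 -1]
  I: [-1  0  0]
  [T]: (-2)·0+(-2)·1 = -2
  [L]: (-2)·-1+(-2)·-1 = 4
  [I]: (-2)·-1+(-2)·0 = 2
⇒ T^-2 L^4 I^2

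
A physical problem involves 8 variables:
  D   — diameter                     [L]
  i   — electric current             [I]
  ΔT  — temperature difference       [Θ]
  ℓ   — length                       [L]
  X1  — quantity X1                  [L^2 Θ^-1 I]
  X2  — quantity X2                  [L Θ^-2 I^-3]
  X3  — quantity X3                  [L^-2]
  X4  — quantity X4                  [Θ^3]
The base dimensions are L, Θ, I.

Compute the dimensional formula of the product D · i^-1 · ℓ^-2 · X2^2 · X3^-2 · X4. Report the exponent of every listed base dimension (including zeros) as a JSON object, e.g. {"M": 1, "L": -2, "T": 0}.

Write exponents as rows L,Θ,I / cols D,i,ΔT,ℓ,X1,X2,X3,X4:
  L: [ 1  0  0  1  2  1 -2  0]
  Θ: [ 0  0  1  0 -1 -2  0  3]
  I: [ 0  1  0  0  1 -3  0  0]
  [L]: (1)·1+(-1)·0+(-2)·1+(2)·1+(-2)·-2+(1)·0 = 5
  [Θ]: (1)·0+(-1)·0+(-2)·0+(2)·-2+(-2)·0+(1)·3 = -1
  [I]: (1)·0+(-1)·1+(-2)·0+(2)·-3+(-2)·0+(1)·0 = -7
⇒ L^5 Θ^-1 I^-7

{"L": 5, "Θ": -1, "I": -7}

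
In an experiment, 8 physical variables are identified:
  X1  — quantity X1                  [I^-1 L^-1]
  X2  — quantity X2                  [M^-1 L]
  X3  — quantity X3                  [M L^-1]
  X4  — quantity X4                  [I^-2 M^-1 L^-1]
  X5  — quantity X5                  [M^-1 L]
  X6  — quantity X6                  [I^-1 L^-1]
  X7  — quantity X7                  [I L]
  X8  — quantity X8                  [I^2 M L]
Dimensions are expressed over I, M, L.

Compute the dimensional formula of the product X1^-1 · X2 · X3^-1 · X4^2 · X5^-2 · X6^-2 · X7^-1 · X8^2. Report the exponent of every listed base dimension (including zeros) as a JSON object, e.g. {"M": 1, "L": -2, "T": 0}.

{"I": 2, "M": 0, "L": 2}

Exponent matrix [I,M,L] × [X1,X2,X3,X4,X5,X6,X7,X8]:
  I: [-1  0  0 -2  0 -1  1  2]
  M: [ 0 -1  1 -1 -1  0  0  1]
  L: [-1  1 -1 -1  1 -1  1  1]
  [I]: (-1)·-1+(1)·0+(-1)·0+(2)·-2+(-2)·0+(-2)·-1+(-1)·1+(2)·2 = 2
  [M]: (-1)·0+(1)·-1+(-1)·1+(2)·-1+(-2)·-1+(-2)·0+(-1)·0+(2)·1 = 0
  [L]: (-1)·-1+(1)·1+(-1)·-1+(2)·-1+(-2)·1+(-2)·-1+(-1)·1+(2)·1 = 2
⇒ I^2 L^2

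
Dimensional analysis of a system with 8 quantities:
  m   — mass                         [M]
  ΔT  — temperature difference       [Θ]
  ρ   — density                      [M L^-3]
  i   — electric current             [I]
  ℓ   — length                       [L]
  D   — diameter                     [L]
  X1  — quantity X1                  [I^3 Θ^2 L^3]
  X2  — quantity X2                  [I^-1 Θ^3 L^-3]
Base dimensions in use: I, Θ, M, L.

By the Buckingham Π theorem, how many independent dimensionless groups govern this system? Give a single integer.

4

Exponent matrix [I,Θ,M,L] × [m,ΔT,ρ,i,ℓ,D,X1,X2]:
  I: [ 0  0  0  1  0  0  3 -1]
  Θ: [ 0  1  0  0  0  0  2  3]
  M: [ 1  0  1  0  0  0  0  0]
  L: [ 0  0 -3  0  1  1  3 -3]
Row reduction gives pivot columns m,ΔT,ρ,i; rank = 4
8 vars − rank 4 = 4 Π groups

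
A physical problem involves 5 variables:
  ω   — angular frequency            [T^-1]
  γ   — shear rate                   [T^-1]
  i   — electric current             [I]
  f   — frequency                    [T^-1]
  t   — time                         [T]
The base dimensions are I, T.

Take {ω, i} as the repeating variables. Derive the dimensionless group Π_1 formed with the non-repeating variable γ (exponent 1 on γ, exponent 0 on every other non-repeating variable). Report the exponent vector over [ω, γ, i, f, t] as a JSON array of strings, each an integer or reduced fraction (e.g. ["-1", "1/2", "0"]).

Dimensional matrix (I×T by ω×γ×i×f×t):
  I: [ 0  0  1  0  0]
  T: [-1 -1  0 -1  1]
Row reduction gives pivot columns ω,i; rank = 2
Pivot set = {ω,i}, free = {γ,f,t}
RREF:
  r0: [   1    1    0    1   -1]
  r1: [   0    0    1    0    0]
Fix exponent of γ at 1, f at 0, t at 0; solve each RREF row for its pivot's exponent:
  r0: exp(ω) + (1)·1 = 0 ⇒ exp(ω) = -1
  r1: exp(i) + (0)·1 = 0 ⇒ exp(i) = 0
Π_1 = ω^-1 · γ

["-1", "1", "0", "0", "0"]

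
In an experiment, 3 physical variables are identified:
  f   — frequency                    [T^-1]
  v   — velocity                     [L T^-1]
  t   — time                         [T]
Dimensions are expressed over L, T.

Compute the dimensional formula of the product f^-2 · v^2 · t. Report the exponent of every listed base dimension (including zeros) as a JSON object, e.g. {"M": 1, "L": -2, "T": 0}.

Write exponents as rows L,T / cols f,v,t:
  L: [ 0  1  0]
  T: [-1 -1  1]
  [L]: (-2)·0+(2)·1+(1)·0 = 2
  [T]: (-2)·-1+(2)·-1+(1)·1 = 1
⇒ L^2 T

{"L": 2, "T": 1}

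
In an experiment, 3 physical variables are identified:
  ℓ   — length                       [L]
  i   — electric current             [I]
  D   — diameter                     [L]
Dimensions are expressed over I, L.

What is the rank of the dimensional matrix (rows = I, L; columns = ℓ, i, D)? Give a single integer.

Write exponents as rows I,L / cols ℓ,i,D:
  I: [ 0  1  0]
  L: [ 1  0  1]
Echelon form has 2 nonzero rows (pivots: ℓ,i)

2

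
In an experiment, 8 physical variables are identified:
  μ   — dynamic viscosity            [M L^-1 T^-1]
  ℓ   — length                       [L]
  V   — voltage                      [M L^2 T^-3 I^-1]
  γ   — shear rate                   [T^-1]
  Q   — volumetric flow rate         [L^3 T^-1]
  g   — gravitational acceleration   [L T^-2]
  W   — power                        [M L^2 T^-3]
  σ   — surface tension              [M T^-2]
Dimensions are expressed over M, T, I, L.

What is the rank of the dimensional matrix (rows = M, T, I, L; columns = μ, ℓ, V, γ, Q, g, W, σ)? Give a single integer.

Dimensional matrix (M×T×I×L by μ×ℓ×V×γ×Q×g×W×σ):
  M: [ 1  0  1  0  0  0  1  1]
  T: [-1  0 -3 -1 -1 -2 -3 -2]
  I: [ 0  0 -1  0  0  0  0  0]
  L: [-1  1  2  0  3  1  2  0]
Echelon form has 4 nonzero rows (pivots: μ,ℓ,V,γ)

4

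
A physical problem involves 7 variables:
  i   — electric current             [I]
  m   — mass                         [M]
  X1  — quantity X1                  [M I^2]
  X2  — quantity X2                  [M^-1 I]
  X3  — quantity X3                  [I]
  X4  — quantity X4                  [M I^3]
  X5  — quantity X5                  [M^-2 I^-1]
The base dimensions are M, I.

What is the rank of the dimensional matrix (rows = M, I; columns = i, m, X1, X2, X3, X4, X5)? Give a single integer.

2

Write exponents as rows M,I / cols i,m,X1,X2,X3,X4,X5:
  M: [ 0  1  1 -1  0  1 -2]
  I: [ 1  0  2  1  1  3 -1]
Row reduction gives pivot columns i,m; rank = 2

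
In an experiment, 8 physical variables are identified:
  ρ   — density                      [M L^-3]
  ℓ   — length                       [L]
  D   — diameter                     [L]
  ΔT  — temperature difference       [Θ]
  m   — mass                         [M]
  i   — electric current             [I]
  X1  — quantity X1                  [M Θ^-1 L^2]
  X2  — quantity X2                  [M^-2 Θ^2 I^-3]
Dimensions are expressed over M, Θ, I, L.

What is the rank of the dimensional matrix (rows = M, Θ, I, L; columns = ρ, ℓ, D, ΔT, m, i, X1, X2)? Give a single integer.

Dimensional matrix (M×Θ×I×L by ρ×ℓ×D×ΔT×m×i×X1×X2):
  M: [ 1  0  0  0  1  0  1 -2]
  Θ: [ 0  0  0  1  0  0 -1  2]
  I: [ 0  0  0  0  0  1  0 -3]
  L: [-3  1  1  0  0  0  2  0]
Row reduction gives pivot columns ρ,ℓ,ΔT,i; rank = 4

4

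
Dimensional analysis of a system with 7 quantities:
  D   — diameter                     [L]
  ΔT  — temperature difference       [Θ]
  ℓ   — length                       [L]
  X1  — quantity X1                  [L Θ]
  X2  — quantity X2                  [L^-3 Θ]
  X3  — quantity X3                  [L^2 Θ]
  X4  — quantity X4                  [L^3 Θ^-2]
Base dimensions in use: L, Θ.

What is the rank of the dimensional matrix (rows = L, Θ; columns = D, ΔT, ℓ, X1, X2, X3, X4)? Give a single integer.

Write exponents as rows L,Θ / cols D,ΔT,ℓ,X1,X2,X3,X4:
  L: [ 1  0  1  1 -3  2  3]
  Θ: [ 0  1  0  1  1  1 -2]
Echelon form has 2 nonzero rows (pivots: D,ΔT)

2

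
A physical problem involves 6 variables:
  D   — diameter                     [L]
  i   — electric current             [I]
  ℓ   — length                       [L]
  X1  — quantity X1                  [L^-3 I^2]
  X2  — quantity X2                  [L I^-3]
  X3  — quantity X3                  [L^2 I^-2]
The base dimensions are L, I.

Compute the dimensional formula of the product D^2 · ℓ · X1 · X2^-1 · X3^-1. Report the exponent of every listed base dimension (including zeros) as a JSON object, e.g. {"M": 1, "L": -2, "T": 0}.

Dimensional matrix (L×I by D×i×ℓ×X1×X2×X3):
  L: [ 1  0  1 -3  1  2]
  I: [ 0  1  0  2 -3 -2]
  [L]: (2)·1+(1)·1+(1)·-3+(-1)·1+(-1)·2 = -3
  [I]: (2)·0+(1)·0+(1)·2+(-1)·-3+(-1)·-2 = 7
⇒ L^-3 I^7

{"L": -3, "I": 7}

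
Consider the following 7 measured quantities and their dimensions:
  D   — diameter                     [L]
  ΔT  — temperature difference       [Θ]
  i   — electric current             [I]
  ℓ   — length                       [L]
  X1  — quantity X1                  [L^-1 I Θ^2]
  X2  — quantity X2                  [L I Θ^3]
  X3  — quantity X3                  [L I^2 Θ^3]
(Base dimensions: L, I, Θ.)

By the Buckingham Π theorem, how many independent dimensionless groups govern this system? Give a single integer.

Exponent matrix [L,I,Θ] × [D,ΔT,i,ℓ,X1,X2,X3]:
  L: [ 1  0  0  1 -1  1  1]
  I: [ 0  0  1  0  1  1  2]
  Θ: [ 0  1  0  0  2  3  3]
Echelon form has 3 nonzero rows (pivots: D,ΔT,i)
7 vars − rank 3 = 4 Π groups

4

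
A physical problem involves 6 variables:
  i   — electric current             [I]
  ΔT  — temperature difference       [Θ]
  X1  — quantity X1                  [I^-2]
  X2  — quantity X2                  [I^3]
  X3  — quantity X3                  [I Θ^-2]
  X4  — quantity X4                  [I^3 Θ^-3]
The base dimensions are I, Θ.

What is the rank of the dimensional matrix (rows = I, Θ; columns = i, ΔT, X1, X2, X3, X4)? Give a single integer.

2

Dimensional matrix (I×Θ by i×ΔT×X1×X2×X3×X4):
  I: [ 1  0 -2  3  1  3]
  Θ: [ 0  1  0  0 -2 -3]
RREF → pivots at {i,ΔT} ⇒ r = 2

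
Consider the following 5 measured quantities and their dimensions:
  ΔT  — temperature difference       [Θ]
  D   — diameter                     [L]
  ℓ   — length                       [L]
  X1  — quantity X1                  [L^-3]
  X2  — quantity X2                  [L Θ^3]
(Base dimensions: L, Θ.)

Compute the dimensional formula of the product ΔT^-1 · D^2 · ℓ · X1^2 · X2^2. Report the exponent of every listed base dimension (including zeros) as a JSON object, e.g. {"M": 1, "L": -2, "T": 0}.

Write exponents as rows L,Θ / cols ΔT,D,ℓ,X1,X2:
  L: [ 0  1  1 -3  1]
  Θ: [ 1  0  0  0  3]
  [L]: (-1)·0+(2)·1+(1)·1+(2)·-3+(2)·1 = -1
  [Θ]: (-1)·1+(2)·0+(1)·0+(2)·0+(2)·3 = 5
⇒ L^-1 Θ^5

{"L": -1, "Θ": 5}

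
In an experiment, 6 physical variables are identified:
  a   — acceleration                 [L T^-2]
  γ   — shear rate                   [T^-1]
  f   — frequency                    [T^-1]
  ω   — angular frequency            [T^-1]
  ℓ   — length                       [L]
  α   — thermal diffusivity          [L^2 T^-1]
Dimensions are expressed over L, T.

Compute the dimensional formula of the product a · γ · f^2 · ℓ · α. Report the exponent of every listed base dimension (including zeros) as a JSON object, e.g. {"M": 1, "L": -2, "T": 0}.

Write exponents as rows L,T / cols a,γ,f,ω,ℓ,α:
  L: [ 1  0  0  0  1  2]
  T: [-2 -1 -1 -1  0 -1]
  [L]: (1)·1+(1)·0+(2)·0+(1)·1+(1)·2 = 4
  [T]: (1)·-2+(1)·-1+(2)·-1+(1)·0+(1)·-1 = -6
⇒ L^4 T^-6

{"L": 4, "T": -6}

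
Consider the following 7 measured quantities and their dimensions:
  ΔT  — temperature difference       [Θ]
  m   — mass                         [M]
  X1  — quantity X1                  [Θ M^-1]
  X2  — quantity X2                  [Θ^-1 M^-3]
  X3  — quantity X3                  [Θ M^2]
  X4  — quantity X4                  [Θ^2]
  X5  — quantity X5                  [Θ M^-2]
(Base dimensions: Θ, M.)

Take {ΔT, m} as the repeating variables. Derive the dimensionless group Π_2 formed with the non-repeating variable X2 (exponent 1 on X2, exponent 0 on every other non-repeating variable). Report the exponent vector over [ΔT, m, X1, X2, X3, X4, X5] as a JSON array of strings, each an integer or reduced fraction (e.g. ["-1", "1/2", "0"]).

Exponent matrix [Θ,M] × [ΔT,m,X1,X2,X3,X4,X5]:
  Θ: [ 1  0  1 -1  1  2  1]
  M: [ 0  1 -1 -3  2  0 -2]
RREF → pivots at {ΔT,m} ⇒ r = 2
Repeat: ΔT,m; free: X1,X2,X3,X4,X5
RREF:
  r0: [   1    0    1   -1    1    2    1]
  r1: [   0    1   -1   -3    2    0   -2]
Fix exponent of X2 at 1, X1 at 0, X3 at 0, X4 at 0, X5 at 0; solve each RREF row for its pivot's exponent:
  r0: exp(ΔT) + (-1)·1 = 0 ⇒ exp(ΔT) = 1
  r1: exp(m) + (-3)·1 = 0 ⇒ exp(m) = 3
Π_2 = ΔT · m^3 · X2

["1", "3", "0", "1", "0", "0", "0"]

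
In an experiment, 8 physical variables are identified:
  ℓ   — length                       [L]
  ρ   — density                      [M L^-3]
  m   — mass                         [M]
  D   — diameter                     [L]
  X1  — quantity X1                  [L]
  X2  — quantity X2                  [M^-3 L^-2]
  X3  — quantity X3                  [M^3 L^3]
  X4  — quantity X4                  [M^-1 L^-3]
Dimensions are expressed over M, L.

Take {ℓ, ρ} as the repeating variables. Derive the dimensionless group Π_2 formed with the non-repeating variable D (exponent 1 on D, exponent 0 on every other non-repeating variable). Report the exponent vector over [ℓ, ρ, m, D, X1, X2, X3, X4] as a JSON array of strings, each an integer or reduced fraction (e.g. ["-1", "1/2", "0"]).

Write exponents as rows M,L / cols ℓ,ρ,m,D,X1,X2,X3,X4:
  M: [ 0  1  1  0  0 -3  3 -1]
  L: [ 1 -3  0  1  1 -2  3 -3]
Row reduction gives pivot columns ℓ,ρ; rank = 2
Pivot set = {ℓ,ρ}, free = {m,D,X1,X2,X3,X4}
RREF:
  r0: [   1    0    3    1    1  -11   12   -6]
  r1: [   0    1    1    0    0   -3    3   -1]
Fix exponent of D at 1, m at 0, X1 at 0, X2 at 0, X3 at 0, X4 at 0; solve each RREF row for its pivot's exponent:
  r0: exp(ℓ) + (1)·1 = 0 ⇒ exp(ℓ) = -1
  r1: exp(ρ) + (0)·1 = 0 ⇒ exp(ρ) = 0
Π_2 = ℓ^-1 · D

["-1", "0", "0", "1", "0", "0", "0", "0"]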